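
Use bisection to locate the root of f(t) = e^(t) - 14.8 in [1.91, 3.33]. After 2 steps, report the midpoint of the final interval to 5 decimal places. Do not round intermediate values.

2.79750

f(1.910000) = -8.046911, f(3.330000) = 13.138342 (opposite signs)
step 1: m = 2.620000, f(m) = -1.064276 < 0 → root in [2.620000, 3.330000]
step 2: m = 2.975000, f(m) = 4.789623 > 0 → root in [2.620000, 2.975000]
Midpoint of [2.620000, 2.975000] = 2.797500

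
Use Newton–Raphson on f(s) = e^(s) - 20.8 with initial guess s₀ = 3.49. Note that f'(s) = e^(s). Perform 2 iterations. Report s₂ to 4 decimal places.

s_0 = 3.490000: f = 11.985948, f' = 32.785948 → s_1 = 3.490000 - (11.985948)/(32.785948) = 3.124418
s_1 = 3.124418: f = 1.946656, f' = 22.746656 → s_2 = 3.124418 - (1.946656)/(22.746656) = 3.038838

3.0388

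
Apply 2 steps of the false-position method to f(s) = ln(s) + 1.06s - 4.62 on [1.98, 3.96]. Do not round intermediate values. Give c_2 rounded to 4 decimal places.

3.2494

f(1.980000) = -1.838103, f(3.960000) = 0.953844
step 1: c = 3.283551, f(c) = 0.049489 > 0 → new bracket [1.980000, 3.283551]
step 2: c = 3.249374, f(c) = 0.002799 > 0 → new bracket [1.980000, 3.249374]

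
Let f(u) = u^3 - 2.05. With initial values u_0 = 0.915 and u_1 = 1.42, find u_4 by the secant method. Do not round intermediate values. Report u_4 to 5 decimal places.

Secant update: u_(k+1) = u_k − f(u_k)·(u_k − u_(k-1))/(f(u_k) − f(u_(k-1))).
f(u_0) = -1.283939, f(u_1) = 0.813288
u_2 = 1.420000 - (0.813288)·(1.420000 - 0.915000)/(0.813288 - (-1.283939)) = 1.224165; f(u_2) = -0.215491
u_3 = 1.224165 - (-0.215491)·(1.224165 - 1.420000)/(-0.215491 - (0.813288)) = 1.265185; f(u_3) = -0.024826
u_4 = 1.265185 - (-0.024826)·(1.265185 - 1.224165)/(-0.024826 - (-0.215491)) = 1.270526; f(u_4) = 0.000931

1.27053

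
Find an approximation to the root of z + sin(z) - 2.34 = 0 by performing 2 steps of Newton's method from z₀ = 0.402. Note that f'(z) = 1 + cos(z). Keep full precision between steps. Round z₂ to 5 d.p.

z_0 = 0.402000: f = -1.546740, f' = 1.920280 → z_1 = 0.402000 - (-1.546740)/(1.920280) = 1.207476
z_1 = 1.207476: f = -0.197802, f' = 1.355379 → z_2 = 1.207476 - (-0.197802)/(1.355379) = 1.353414

1.35341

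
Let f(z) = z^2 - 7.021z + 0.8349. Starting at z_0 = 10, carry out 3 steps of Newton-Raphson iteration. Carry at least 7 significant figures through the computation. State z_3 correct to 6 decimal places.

Newton update: z ← z − f(z)/f'(z).
f'(z) = 2z - 7.021
z_0 = 10.000000: f = 30.624900, f' = 12.979000 → z_1 = 10.000000 - (30.624900)/(12.979000) = 7.640427
z_1 = 7.640427: f = 5.567585, f' = 8.259854 → z_2 = 7.640427 - (5.567585)/(8.259854) = 6.966373
z_2 = 6.966373: f = 0.454348, f' = 6.911746 → z_3 = 6.966373 - (0.454348)/(6.911746) = 6.900637

6.900637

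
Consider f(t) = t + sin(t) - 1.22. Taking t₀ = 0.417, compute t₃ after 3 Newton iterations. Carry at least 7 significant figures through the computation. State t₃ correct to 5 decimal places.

0.63047

f'(t) = 1 + cos(t)
t_0 = 0.417000: f = -0.397981, f' = 1.914308 → t_1 = 0.417000 - (-0.397981)/(1.914308) = 0.624898
t_1 = 0.624898: f = -0.010088, f' = 1.811023 → t_2 = 0.624898 - (-0.010088)/(1.811023) = 0.630468
t_2 = 0.630468: f = -0.000009, f' = 1.807752 → t_3 = 0.630468 - (-0.000009)/(1.807752) = 0.630473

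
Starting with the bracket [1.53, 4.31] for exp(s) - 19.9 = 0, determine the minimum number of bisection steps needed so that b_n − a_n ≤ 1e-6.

22

Initial width b − a = 4.31 − 1.53 = 2.780000.
After n steps the width is (b−a)/2^n; need (b−a)/2^n ≤ 1e-6.
So n ≥ log₂(2.780000/1e-6) = log₂(2780000.0000) ≈ 21.4067.
Hence n = 22.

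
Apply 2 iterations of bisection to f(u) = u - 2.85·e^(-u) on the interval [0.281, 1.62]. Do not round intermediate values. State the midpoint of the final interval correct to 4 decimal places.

f(0.281000) = -1.870831, f(1.620000) = 1.055989 (opposite signs)
step 1: m = 0.950500, f(m) = -0.151161 < 0 → root in [0.950500, 1.620000]
step 2: m = 1.285250, f(m) = 0.496993 > 0 → root in [0.950500, 1.285250]
Midpoint of [0.950500, 1.285250] = 1.117875

1.1179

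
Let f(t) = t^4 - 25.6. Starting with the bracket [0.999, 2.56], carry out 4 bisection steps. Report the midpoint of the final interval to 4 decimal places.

f(0.999000) = -24.603994, f(2.560000) = 17.349673 (opposite signs)
step 1: m = 1.779500, f(m) = -15.572516 < 0 → root in [1.779500, 2.560000]
step 2: m = 2.169750, f(m) = -3.436477 < 0 → root in [2.169750, 2.560000]
step 3: m = 2.364875, f(m) = 5.677552 > 0 → root in [2.169750, 2.364875]
step 4: m = 2.267313, f(m) = 0.826858 > 0 → root in [2.169750, 2.267313]
Midpoint of [2.169750, 2.267313] = 2.218531

2.2185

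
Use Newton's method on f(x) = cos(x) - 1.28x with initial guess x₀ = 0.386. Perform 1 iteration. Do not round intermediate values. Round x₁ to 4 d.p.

Newton update: x ← x − f(x)/f'(x).
f'(x) = -sin(x) - 1.28
x_0 = 0.386000: f = 0.432342, f' = -1.656486 → x_1 = 0.386000 - (0.432342)/(-1.656486) = 0.647000

0.6470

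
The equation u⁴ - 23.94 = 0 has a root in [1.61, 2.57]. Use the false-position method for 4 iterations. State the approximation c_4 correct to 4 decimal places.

2.2104

f(1.610000) = -17.221018, f(2.570000) = 19.684704
step 1: c = 2.057957, f(c) = -6.003190 < 0 → new bracket [2.057957, 2.570000]
step 2: c = 2.177620, f(c) = -1.453160 < 0 → new bracket [2.177620, 2.570000]
step 3: c = 2.204595, f(c) = -0.318080 < 0 → new bracket [2.204595, 2.570000]
step 4: c = 2.210405, f(c) = -0.068055 < 0 → new bracket [2.210405, 2.570000]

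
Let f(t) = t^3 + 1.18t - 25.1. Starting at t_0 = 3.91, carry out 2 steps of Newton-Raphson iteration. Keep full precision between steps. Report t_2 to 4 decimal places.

f'(t) = 3t^2 + 1.18
t_0 = 3.910000: f = 39.290271, f' = 47.044300 → t_1 = 3.910000 - (39.290271)/(47.044300) = 3.074824
t_1 = 3.074824: f = 7.599346, f' = 29.543628 → t_2 = 3.074824 - (7.599346)/(29.543628) = 2.817599

2.8176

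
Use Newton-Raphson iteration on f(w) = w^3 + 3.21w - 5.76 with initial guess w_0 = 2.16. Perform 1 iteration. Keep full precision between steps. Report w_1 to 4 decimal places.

1.5061

f'(w) = 3w^2 + 3.21
w_0 = 2.160000: f = 11.251296, f' = 17.206800 → w_1 = 2.160000 - (11.251296)/(17.206800) = 1.506113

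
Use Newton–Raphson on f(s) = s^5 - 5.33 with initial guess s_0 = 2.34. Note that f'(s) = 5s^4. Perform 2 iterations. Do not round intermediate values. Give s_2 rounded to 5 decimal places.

1.60655

s_0 = 2.340000: f = 64.828337, f' = 149.910977 → s_1 = 2.340000 - (64.828337)/(149.910977) = 1.907554
s_1 = 1.907554: f = 19.927171, f' = 66.203014 → s_2 = 1.907554 - (19.927171)/(66.203014) = 1.606553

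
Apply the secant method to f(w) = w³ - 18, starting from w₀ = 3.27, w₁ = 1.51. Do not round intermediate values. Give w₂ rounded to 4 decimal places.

2.3228

f(w_0) = 16.965783, f(w_1) = -14.557049
w_2 = 1.510000 - (-14.557049)·(1.510000 - 3.270000)/(-14.557049 - (16.965783)) = 2.322757; f(w_2) = -5.468259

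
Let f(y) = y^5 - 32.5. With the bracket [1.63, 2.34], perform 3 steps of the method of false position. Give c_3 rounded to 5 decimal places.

False-position update: c = (a·f(b) − b·f(a))/(f(b) − f(a)); replace the endpoint whose sign matches f(c).
f(1.630000) = -20.993638, f(2.340000) = 37.658337
step 1: c = 1.884134, f(c) = -8.755700 < 0 → new bracket [1.884134, 2.340000]
step 2: c = 1.970130, f(c) = -2.819250 < 0 → new bracket [1.970130, 2.340000]
step 3: c = 1.995892, f(c) = -0.827317 < 0 → new bracket [1.995892, 2.340000]

1.99589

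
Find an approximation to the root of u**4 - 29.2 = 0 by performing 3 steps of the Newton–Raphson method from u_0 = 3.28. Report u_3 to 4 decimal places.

Newton update: u ← u − f(u)/f'(u).
f'(u) = 4u**3
u_0 = 3.280000: f = 86.543171, f' = 141.150208 → u_1 = 3.280000 - (86.543171)/(141.150208) = 2.666872
u_1 = 2.666872: f = 21.383464, f' = 75.869359 → u_2 = 2.666872 - (21.383464)/(75.869359) = 2.385026
u_2 = 2.385026: f = 3.157313, f' = 54.267439 → u_3 = 2.385026 - (3.157313)/(54.267439) = 2.326845

2.3268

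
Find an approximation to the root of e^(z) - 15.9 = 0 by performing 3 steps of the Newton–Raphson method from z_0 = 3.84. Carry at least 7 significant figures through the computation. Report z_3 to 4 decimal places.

f'(z) = e^(z)
z_0 = 3.840000: f = 30.625474, f' = 46.525474 → z_1 = 3.840000 - (30.625474)/(46.525474) = 3.181748
z_1 = 3.181748: f = 8.188830, f' = 24.088830 → z_2 = 3.181748 - (8.188830)/(24.088830) = 2.841805
z_2 = 2.841805: f = 1.246691, f' = 17.146691 → z_3 = 2.841805 - (1.246691)/(17.146691) = 2.769098

2.7691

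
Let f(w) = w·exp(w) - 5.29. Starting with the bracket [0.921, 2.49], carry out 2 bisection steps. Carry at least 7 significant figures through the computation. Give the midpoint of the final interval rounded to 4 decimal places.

f(0.921000) = -2.976631, f(2.490000) = 24.742578 (opposite signs)
step 1: m = 1.705500, f(m) = 4.097306 > 0 → root in [0.921000, 1.705500]
step 2: m = 1.313250, f(m) = -0.407023 < 0 → root in [1.313250, 1.705500]
Midpoint of [1.313250, 1.705500] = 1.509375

1.5094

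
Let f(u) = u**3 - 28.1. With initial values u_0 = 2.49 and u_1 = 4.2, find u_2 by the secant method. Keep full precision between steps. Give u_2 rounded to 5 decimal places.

2.85917

f(u_0) = -12.661751, f(u_1) = 45.988000
u_2 = 4.200000 - (45.988000)·(4.200000 - 2.490000)/(45.988000 - (-12.661751)) = 2.859168; f(u_2) = -4.726761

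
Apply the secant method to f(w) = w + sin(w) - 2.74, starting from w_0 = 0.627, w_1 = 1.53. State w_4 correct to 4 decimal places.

1.7569

f(w_0) = -1.526282, f(w_1) = -0.210832
w_2 = 1.530000 - (-0.210832)·(1.530000 - 0.627000)/(-0.210832 - (-1.526282)) = 1.674727; f(w_2) = -0.070669
w_3 = 1.674727 - (-0.070669)·(1.674727 - 1.530000)/(-0.070669 - (-0.210832)) = 1.747697; f(w_3) = -0.007909
w_4 = 1.747697 - (-0.007909)·(1.747697 - 1.674727)/(-0.007909 - (-0.070669)) = 1.756893; f(w_4) = -0.000373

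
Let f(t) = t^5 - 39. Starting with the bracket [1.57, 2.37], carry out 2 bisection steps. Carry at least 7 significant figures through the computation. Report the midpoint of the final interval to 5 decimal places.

2.07000

f(1.570000) = -29.461101, f(2.370000) = 35.772470 (opposite signs)
step 1: m = 1.970000, f(m) = -9.329072 < 0 → root in [1.970000, 2.370000]
step 2: m = 2.170000, f(m) = 9.117014 > 0 → root in [1.970000, 2.170000]
Midpoint of [1.970000, 2.170000] = 2.070000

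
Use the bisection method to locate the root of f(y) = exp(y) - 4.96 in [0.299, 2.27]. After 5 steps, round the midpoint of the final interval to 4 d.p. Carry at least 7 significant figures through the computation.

1.6233

f(0.299000) = -3.611490, f(2.270000) = 4.719401 (opposite signs)
step 1: m = 1.284500, f(m) = -1.347139 < 0 → root in [1.284500, 2.270000]
step 2: m = 1.777250, f(m) = 0.953572 > 0 → root in [1.284500, 1.777250]
step 3: m = 1.530875, f(m) = -0.337781 < 0 → root in [1.530875, 1.777250]
step 4: m = 1.654062, f(m) = 0.268176 > 0 → root in [1.530875, 1.654062]
step 5: m = 1.592469, f(m) = -0.044130 < 0 → root in [1.592469, 1.654062]
Midpoint of [1.592469, 1.654062] = 1.623266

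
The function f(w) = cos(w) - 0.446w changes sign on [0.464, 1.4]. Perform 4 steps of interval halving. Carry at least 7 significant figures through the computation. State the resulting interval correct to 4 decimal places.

f(0.464000) = 0.687326, f(1.400000) = -0.454433 (opposite signs)
step 1: m = 0.932000, f(m) = 0.180558 > 0 → root in [0.932000, 1.400000]
step 2: m = 1.166000, f(m) = -0.126204 < 0 → root in [0.932000, 1.166000]
step 3: m = 1.049000, f(m) = 0.030584 > 0 → root in [1.049000, 1.166000]
step 4: m = 1.107500, f(m) = -0.047046 < 0 → root in [1.049000, 1.107500]

[1.0490, 1.1075]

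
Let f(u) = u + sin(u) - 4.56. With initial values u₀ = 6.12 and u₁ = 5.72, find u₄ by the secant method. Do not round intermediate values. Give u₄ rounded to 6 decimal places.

5.358482

f(u_0) = 1.397538, f(u_1) = 0.626118
u_2 = 5.720000 - (0.626118)·(5.720000 - 6.120000)/(0.626118 - (1.397538)) = 5.395343; f(u_2) = 0.059631
u_3 = 5.395343 - (0.059631)·(5.395343 - 5.720000)/(0.059631 - (0.626118)) = 5.361168; f(u_3) = 0.004346
u_4 = 5.361168 - (0.004346)·(5.361168 - 5.395343)/(0.004346 - (0.059631)) = 5.358482; f(u_4) = 0.000039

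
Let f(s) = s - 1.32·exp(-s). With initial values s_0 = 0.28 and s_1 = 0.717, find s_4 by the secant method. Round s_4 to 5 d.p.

f(s_0) = -0.717635, f(s_1) = 0.072557
s_2 = 0.717000 - (0.072557)·(0.717000 - 0.280000)/(0.072557 - (-0.717635)) = 0.676874; f(s_2) = 0.006046
s_3 = 0.676874 - (0.006046)·(0.676874 - 0.717000)/(0.006046 - (0.072557)) = 0.673227; f(s_3) = -0.000053
s_4 = 0.673227 - (-0.000053)·(0.673227 - 0.676874)/(-0.000053 - (0.006046)) = 0.673258; f(s_4) = 0.000000

0.67326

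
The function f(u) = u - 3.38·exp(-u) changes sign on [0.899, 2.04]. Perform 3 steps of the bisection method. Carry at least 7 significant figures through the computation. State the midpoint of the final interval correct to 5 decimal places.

1.11294

f(0.899000) = -0.476580, f(2.040000) = 1.600503 (opposite signs)
step 1: m = 1.469500, f(m) = 0.691963 > 0 → root in [0.899000, 1.469500]
step 2: m = 1.184250, f(m) = 0.150053 > 0 → root in [0.899000, 1.184250]
step 3: m = 1.041625, f(m) = -0.151112 < 0 → root in [1.041625, 1.184250]
Midpoint of [1.041625, 1.184250] = 1.112938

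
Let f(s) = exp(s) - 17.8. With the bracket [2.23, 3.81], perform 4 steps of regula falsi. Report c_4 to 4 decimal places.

2.8615

False-position update: c = (a·f(b) − b·f(a))/(f(b) − f(a)); replace the endpoint whose sign matches f(c).
f(2.230000) = -8.500134, f(3.810000) = 27.350439
step 1: c = 2.604616, f(c) = -4.273965 < 0 → new bracket [2.604616, 3.810000]
step 2: c = 2.767521, f(c) = -1.880876 < 0 → new bracket [2.767521, 3.810000]
step 3: c = 2.834599, f(c) = -0.776428 < 0 → new bracket [2.834599, 3.810000]
step 4: c = 2.861524, f(c) = -0.311834 < 0 → new bracket [2.861524, 3.810000]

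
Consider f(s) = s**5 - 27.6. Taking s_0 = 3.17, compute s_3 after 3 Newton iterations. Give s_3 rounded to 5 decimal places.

f'(s) = 5s**4
s_0 = 3.170000: f = 292.507840, f' = 504.901956 → s_1 = 3.170000 - (292.507840)/(504.901956) = 2.590664
s_1 = 2.590664: f = 89.095878, f' = 225.223870 → s_2 = 2.590664 - (89.095878)/(225.223870) = 2.195076
s_2 = 2.195076: f = 23.362158, f' = 116.082900 → s_3 = 2.195076 - (23.362158)/(116.082900) = 1.993822

1.99382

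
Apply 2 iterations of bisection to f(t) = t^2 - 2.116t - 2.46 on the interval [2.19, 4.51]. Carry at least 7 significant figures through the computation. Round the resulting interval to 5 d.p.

[2.77000, 3.35000]

f(2.190000) = -2.297940, f(4.510000) = 8.336940 (opposite signs)
step 1: m = 3.350000, f(m) = 1.673900 > 0 → root in [2.190000, 3.350000]
step 2: m = 2.770000, f(m) = -0.648420 < 0 → root in [2.770000, 3.350000]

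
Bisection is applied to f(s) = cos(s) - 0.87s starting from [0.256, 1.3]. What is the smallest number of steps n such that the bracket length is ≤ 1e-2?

7

Initial width b − a = 1.3 − 0.256 = 1.044000.
After n steps the width is (b−a)/2^n; need (b−a)/2^n ≤ 1e-2.
So n ≥ log₂(1.044000/1e-2) = log₂(104.4000) ≈ 6.7060.
Hence n = 7.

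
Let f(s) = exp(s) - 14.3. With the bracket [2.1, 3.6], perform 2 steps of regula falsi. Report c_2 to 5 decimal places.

2.56366

f(2.100000) = -6.133830, f(3.600000) = 22.298234
step 1: c = 2.423605, f(c) = -3.013531 < 0 → new bracket [2.423605, 3.600000]
step 2: c = 2.563662, f(c) = -1.316723 < 0 → new bracket [2.563662, 3.600000]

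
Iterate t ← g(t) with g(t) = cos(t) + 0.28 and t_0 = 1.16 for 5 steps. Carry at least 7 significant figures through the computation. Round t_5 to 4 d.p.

0.8224

t_1 = g(1.160000) = 0.679340
t_2 = g(0.679340) = 1.057988
t_3 = g(1.057988) = 0.770626
t_4 = g(0.770626) = 0.997474
t_5 = g(0.997474) = 0.822426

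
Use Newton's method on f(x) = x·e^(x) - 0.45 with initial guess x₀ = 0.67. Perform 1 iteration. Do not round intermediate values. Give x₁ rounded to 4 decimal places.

f'(x) = (x + 1)·e^(x)
x_0 = 0.670000: f = 0.859339, f' = 3.263576 → x_1 = 0.670000 - (0.859339)/(3.263576) = 0.406688

0.4067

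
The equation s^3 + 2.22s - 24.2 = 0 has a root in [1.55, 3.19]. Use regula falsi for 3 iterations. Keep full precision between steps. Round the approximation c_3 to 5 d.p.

2.63068

False-position update: c = (a·f(b) − b·f(a))/(f(b) − f(a)); replace the endpoint whose sign matches f(c).
f(1.550000) = -17.035125, f(3.190000) = 15.343559
step 1: c = 2.412839, f(c) = -4.796442 < 0 → new bracket [2.412839, 3.190000]
step 2: c = 2.597924, f(c) = -0.898674 < 0 → new bracket [2.597924, 3.190000]
step 3: c = 2.630683, f(c) = -0.154252 < 0 → new bracket [2.630683, 3.190000]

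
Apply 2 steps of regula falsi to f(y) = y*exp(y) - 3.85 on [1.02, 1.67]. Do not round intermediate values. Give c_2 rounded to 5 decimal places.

1.16532

f(1.020000) = -1.021341, f(1.670000) = 5.021320
step 1: c = 1.129864, f(c) = -0.352804 < 0 → new bracket [1.129864, 1.670000]
step 2: c = 1.165323, f(c) = -0.112855 < 0 → new bracket [1.165323, 1.670000]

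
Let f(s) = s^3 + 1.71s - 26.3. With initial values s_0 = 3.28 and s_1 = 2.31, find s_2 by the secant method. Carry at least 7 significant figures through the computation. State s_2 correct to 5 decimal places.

f(s_0) = 14.596352, f(s_1) = -10.023509
s_2 = 2.310000 - (-10.023509)·(2.310000 - 3.280000)/(-10.023509 - (14.596352)) = 2.704917; f(s_2) = -1.883859

2.70492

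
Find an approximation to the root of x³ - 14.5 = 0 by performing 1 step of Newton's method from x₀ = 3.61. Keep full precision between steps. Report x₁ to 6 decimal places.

Newton update: x ← x − f(x)/f'(x).
f'(x) = 3x²
x_0 = 3.610000: f = 32.545881, f' = 39.096300 → x_1 = 3.610000 - (32.545881)/(39.096300) = 2.777546

2.777546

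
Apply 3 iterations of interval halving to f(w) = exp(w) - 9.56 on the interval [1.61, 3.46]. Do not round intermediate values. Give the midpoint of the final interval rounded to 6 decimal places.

f(1.610000) = -4.557189, f(3.460000) = 22.256977 (opposite signs)
step 1: m = 2.535000, f(m) = 3.056431 > 0 → root in [1.610000, 2.535000]
step 2: m = 2.072500, f(m) = -1.615340 < 0 → root in [2.072500, 2.535000]
step 3: m = 2.303750, f(m) = 0.451656 > 0 → root in [2.072500, 2.303750]
Midpoint of [2.072500, 2.303750] = 2.188125

2.188125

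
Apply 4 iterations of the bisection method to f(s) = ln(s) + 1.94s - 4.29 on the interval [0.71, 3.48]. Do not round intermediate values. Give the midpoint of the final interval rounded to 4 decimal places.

1.8353

f(0.710000) = -3.255090, f(3.480000) = 3.708232 (opposite signs)
step 1: m = 2.095000, f(m) = 0.513854 > 0 → root in [0.710000, 2.095000]
step 2: m = 1.402500, f(m) = -1.230894 < 0 → root in [1.402500, 2.095000]
step 3: m = 1.748750, f(m) = -0.338524 < 0 → root in [1.748750, 2.095000]
step 4: m = 1.921875, f(m) = 0.091739 > 0 → root in [1.748750, 1.921875]
Midpoint of [1.748750, 1.921875] = 1.835312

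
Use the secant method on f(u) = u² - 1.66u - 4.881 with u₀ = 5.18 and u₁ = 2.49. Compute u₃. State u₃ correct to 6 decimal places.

f(u_0) = 13.352600, f(u_1) = -2.814300
u_2 = 2.490000 - (-2.814300)·(2.490000 - 5.180000)/(-2.814300 - (13.352600)) = 2.958270; f(u_2) = -1.040369
u_3 = 2.958270 - (-1.040369)·(2.958270 - 2.490000)/(-1.040369 - (-2.814300)) = 3.232899; f(u_3) = 0.204021

3.232899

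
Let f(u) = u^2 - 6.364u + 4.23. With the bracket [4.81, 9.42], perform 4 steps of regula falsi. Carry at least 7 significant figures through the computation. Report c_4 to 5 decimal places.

f(4.810000) = -3.244740, f(9.420000) = 33.017520
step 1: c = 5.222502, f(c) = -1.731476 < 0 → new bracket [5.222502, 9.420000]
step 2: c = 5.431655, f(c) = -0.834175 < 0 → new bracket [5.431655, 9.420000]
step 3: c = 5.529936, f(c) = -0.382319 < 0 → new bracket [5.529936, 9.420000]
step 4: c = 5.574465, f(c) = -0.171236 < 0 → new bracket [5.574465, 9.420000]

5.57446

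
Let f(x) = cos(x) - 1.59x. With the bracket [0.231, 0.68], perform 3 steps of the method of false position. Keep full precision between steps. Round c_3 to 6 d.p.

0.539569

False-position update: c = (a·f(b) − b·f(a))/(f(b) − f(a)); replace the endpoint whose sign matches f(c).
f(0.231000) = 0.606148, f(0.680000) = -0.303627
step 1: c = 0.530151, f(c) = 0.019790 > 0 → new bracket [0.530151, 0.680000]
step 2: c = 0.539321, f(c) = 0.000538 > 0 → new bracket [0.539321, 0.680000]
step 3: c = 0.539569, f(c) = 0.000015 > 0 → new bracket [0.539569, 0.680000]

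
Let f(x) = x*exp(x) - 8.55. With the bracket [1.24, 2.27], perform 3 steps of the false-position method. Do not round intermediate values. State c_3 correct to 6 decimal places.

f(1.240000) = -4.265039, f(2.270000) = 13.422240
step 1: c = 1.488370, f(c) = -1.956715 < 0 → new bracket [1.488370, 2.270000]
step 2: c = 1.587819, f(c) = -0.780692 < 0 → new bracket [1.587819, 2.270000]
step 3: c = 1.625317, f(c) = -0.293345 < 0 → new bracket [1.625317, 2.270000]

1.625317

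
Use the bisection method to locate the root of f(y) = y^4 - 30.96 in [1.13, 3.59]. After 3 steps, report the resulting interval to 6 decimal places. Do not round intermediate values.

[2.052500, 2.360000]

f(1.130000) = -29.329526, f(3.590000) = 135.143122 (opposite signs)
step 1: m = 2.360000, f(m) = 0.060444 > 0 → root in [1.130000, 2.360000]
step 2: m = 1.745000, f(m) = -21.687823 < 0 → root in [1.745000, 2.360000]
step 3: m = 2.052500, f(m) = -13.212685 < 0 → root in [2.052500, 2.360000]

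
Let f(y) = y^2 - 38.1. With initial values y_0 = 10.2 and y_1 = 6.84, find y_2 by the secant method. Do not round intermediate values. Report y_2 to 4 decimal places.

6.3303

f(y_0) = 65.940000, f(y_1) = 8.685600
y_2 = 6.840000 - (8.685600)·(6.840000 - 10.200000)/(8.685600 - (65.940000)) = 6.330282; f(y_2) = 1.972466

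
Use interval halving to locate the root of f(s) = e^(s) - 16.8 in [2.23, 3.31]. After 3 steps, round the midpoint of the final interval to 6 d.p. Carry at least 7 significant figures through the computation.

2.837500

f(2.230000) = -7.500134, f(3.310000) = 10.585125 (opposite signs)
step 1: m = 2.770000, f(m) = -0.841366 < 0 → root in [2.770000, 3.310000]
step 2: m = 3.040000, f(m) = 4.105243 > 0 → root in [2.770000, 3.040000]
step 3: m = 2.905000, f(m) = 1.465244 > 0 → root in [2.770000, 2.905000]
Midpoint of [2.770000, 2.905000] = 2.837500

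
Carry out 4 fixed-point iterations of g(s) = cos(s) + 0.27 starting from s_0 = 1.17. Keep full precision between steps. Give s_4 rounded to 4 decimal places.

s_1 = g(1.170000) = 0.660152
s_2 = g(0.660152) = 1.059899
s_3 = g(1.059899) = 0.758960
s_4 = g(0.758960) = 0.995552

0.9956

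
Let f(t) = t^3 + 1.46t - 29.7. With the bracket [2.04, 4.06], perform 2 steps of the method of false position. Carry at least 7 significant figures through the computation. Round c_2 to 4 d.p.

f(2.040000) = -18.231936, f(4.060000) = 43.151016
step 1: c = 2.639979, f(c) = -7.446315 < 0 → new bracket [2.639979, 4.060000]
step 2: c = 2.848961, f(c) = -2.416694 < 0 → new bracket [2.848961, 4.060000]

2.8490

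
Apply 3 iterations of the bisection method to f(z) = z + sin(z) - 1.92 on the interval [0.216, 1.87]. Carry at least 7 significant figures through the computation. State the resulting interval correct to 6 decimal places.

[1.043000, 1.249750]

f(0.216000) = -1.489676, f(1.870000) = 0.905572 (opposite signs)
step 1: m = 1.043000, f(m) = -0.013081 < 0 → root in [1.043000, 1.870000]
step 2: m = 1.456500, f(m) = 0.529975 > 0 → root in [1.043000, 1.456500]
step 3: m = 1.249750, f(m) = 0.278656 > 0 → root in [1.043000, 1.249750]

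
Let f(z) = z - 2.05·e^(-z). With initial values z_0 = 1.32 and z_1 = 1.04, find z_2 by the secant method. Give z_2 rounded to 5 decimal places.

Secant update: z_(k+1) = z_k − f(z_k)·(z_k − z_(k-1))/(f(z_k) − f(z_(k-1))).
f(z_0) = 0.772373, f(z_1) = 0.315418
z_2 = 1.040000 - (0.315418)·(1.040000 - 1.320000)/(0.315418 - (0.772373)) = 0.846727; f(z_2) = -0.032346

0.84673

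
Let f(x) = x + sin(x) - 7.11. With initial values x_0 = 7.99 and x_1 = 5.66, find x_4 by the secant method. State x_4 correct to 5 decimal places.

Secant update: x_(k+1) = x_k − f(x_k)·(x_k − x_(k-1))/(f(x_k) − f(x_(k-1))).
f(x_0) = 1.870764, f(x_1) = -2.033625
x_2 = 5.660000 - (-2.033625)·(5.660000 - 7.990000)/(-2.033625 - (1.870764)) = 6.873595; f(x_2) = 0.320296
x_3 = 6.873595 - (0.320296)·(6.873595 - 5.660000)/(0.320296 - (-2.033625)) = 6.708462; f(x_3) = 0.011035
x_4 = 6.708462 - (0.011035)·(6.708462 - 6.873595)/(0.011035 - (0.320296)) = 6.702570; f(x_4) = -0.000232

6.70257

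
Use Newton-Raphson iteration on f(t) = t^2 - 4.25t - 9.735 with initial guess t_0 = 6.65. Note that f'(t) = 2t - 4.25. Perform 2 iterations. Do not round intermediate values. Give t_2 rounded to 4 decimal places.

5.9005

Newton update: t ← t − f(t)/f'(t).
t_0 = 6.650000: f = 6.225000, f' = 9.050000 → t_1 = 6.650000 - (6.225000)/(9.050000) = 5.962155
t_1 = 5.962155: f = 0.473131, f' = 7.674309 → t_2 = 5.962155 - (0.473131)/(7.674309) = 5.900503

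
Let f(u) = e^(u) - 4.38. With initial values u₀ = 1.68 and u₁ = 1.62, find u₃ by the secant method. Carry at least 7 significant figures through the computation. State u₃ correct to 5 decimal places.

1.47800

f(u_0) = 0.985556, f(u_1) = 0.673090
u_2 = 1.620000 - (0.673090)·(1.620000 - 1.680000)/(0.673090 - (0.985556)) = 1.490752; f(u_2) = 0.060435
u_3 = 1.490752 - (0.060435)·(1.490752 - 1.620000)/(0.060435 - (0.673090)) = 1.478003; f(u_3) = 0.004181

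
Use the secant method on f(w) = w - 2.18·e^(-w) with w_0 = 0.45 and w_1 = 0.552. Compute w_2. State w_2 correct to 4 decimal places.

f(w_0) = -0.940029, f(w_1) = -0.703238
w_2 = 0.552000 - (-0.703238)·(0.552000 - 0.450000)/(-0.703238 - (-0.940029)) = 0.854925; f(w_2) = -0.072261

0.8549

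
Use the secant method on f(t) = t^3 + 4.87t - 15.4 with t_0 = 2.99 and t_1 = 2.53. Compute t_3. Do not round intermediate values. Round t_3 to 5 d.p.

f(t_0) = 25.892199, f(t_1) = 13.115377
t_2 = 2.530000 - (13.115377)·(2.530000 - 2.990000)/(13.115377 - (25.892199)) = 2.057811; f(t_2) = 3.335519
t_3 = 2.057811 - (3.335519)·(2.057811 - 2.530000)/(3.335519 - (13.115377)) = 1.896766; f(t_3) = 0.661291

1.89677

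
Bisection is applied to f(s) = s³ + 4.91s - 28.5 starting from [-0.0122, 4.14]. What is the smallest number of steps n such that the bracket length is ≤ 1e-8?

Initial width b − a = 4.14 − -0.0122 = 4.152200.
After n steps the width is (b−a)/2^n; need (b−a)/2^n ≤ 1e-8.
So n ≥ log₂(4.152200/1e-8) = log₂(415220000.0000) ≈ 28.6293.
Hence n = 29.

29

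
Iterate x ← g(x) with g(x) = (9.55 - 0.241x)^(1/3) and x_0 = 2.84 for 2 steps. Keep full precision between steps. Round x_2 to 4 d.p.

2.0840

x_1 = g(2.840000) = 2.069675
x_2 = g(2.069675) = 2.084021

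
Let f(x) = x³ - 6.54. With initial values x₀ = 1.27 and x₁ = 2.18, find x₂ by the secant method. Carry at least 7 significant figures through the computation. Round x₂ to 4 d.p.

f(x_0) = -4.491617, f(x_1) = 3.820232
x_2 = 2.180000 - (3.820232)·(2.180000 - 1.270000)/(3.820232 - (-4.491617)) = 1.761752; f(x_2) = -1.071923

1.7618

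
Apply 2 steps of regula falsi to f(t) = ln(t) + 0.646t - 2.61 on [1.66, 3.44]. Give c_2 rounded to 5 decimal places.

f(1.660000) = -1.030822, f(3.440000) = 0.847711
step 1: c = 2.636753, f(c) = 0.062891 > 0 → new bracket [1.660000, 2.636753]
step 2: c = 2.580588, f(c) = 0.005077 > 0 → new bracket [1.660000, 2.580588]

2.58059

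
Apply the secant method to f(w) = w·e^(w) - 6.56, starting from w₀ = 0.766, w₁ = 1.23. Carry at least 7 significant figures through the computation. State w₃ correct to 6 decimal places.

1.454275

Secant update: w_(k+1) = w_k − f(w_k)·(w_k − w_(k-1))/(f(w_k) − f(w_(k-1))).
f(w_0) = -4.912223, f(w_1) = -2.351888
w_2 = 1.230000 - (-2.351888)·(1.230000 - 0.766000)/(-2.351888 - (-4.912223)) = 1.656224; f(w_2) = 2.117764
w_3 = 1.656224 - (2.117764)·(1.656224 - 1.230000)/(2.117764 - (-2.351888)) = 1.454275; f(w_3) = -0.333700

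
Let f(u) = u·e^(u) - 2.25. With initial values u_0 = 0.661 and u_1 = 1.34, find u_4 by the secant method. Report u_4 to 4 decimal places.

0.9090

Secant update: u_(k+1) = u_k − f(u_k)·(u_k − u_(k-1))/(f(u_k) − f(u_(k-1))).
f(u_0) = -0.969823, f(u_1) = 2.867518
u_2 = 1.340000 - (2.867518)·(1.340000 - 0.661000)/(2.867518 - (-0.969823)) = 0.832606; f(u_2) = -0.335588
u_3 = 0.832606 - (-0.335588)·(0.832606 - 1.340000)/(-0.335588 - (2.867518)) = 0.885765; f(u_3) = -0.102162
u_4 = 0.885765 - (-0.102162)·(0.885765 - 0.832606)/(-0.102162 - (-0.335588)) = 0.909031; f(u_4) = 0.006140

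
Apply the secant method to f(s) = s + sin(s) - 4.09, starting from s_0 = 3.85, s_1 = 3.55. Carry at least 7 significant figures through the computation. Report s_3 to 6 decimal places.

4.452846

f(s_0) = -0.890625, f(s_1) = -0.937148
s_2 = 3.550000 - (-0.937148)·(3.550000 - 3.850000)/(-0.937148 - (-0.890625)) = 9.593124; f(s_2) = 5.335572
s_3 = 9.593124 - (5.335572)·(9.593124 - 3.550000)/(5.335572 - (-0.937148)) = 4.452846; f(s_3) = -0.603661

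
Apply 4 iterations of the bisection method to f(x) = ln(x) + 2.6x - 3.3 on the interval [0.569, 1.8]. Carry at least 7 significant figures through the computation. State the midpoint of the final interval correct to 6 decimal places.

1.222969

f(0.569000) = -2.384475, f(1.800000) = 1.967787 (opposite signs)
step 1: m = 1.184500, f(m) = -0.050979 < 0 → root in [1.184500, 1.800000]
step 2: m = 1.492250, f(m) = 0.980135 > 0 → root in [1.184500, 1.492250]
step 3: m = 1.338375, f(m) = 0.471231 > 0 → root in [1.184500, 1.338375]
step 4: m = 1.261437, f(m) = 0.211989 > 0 → root in [1.184500, 1.261437]
Midpoint of [1.184500, 1.261437] = 1.222969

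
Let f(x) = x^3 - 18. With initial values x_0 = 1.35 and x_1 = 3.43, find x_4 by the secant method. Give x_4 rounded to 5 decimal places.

f(x_0) = -15.539625, f(x_1) = 22.353607
x_2 = 3.430000 - (22.353607)·(3.430000 - 1.350000)/(22.353607 - (-15.539625)) = 2.202987; f(x_2) = -7.308575
x_3 = 2.202987 - (-7.308575)·(2.202987 - 3.430000)/(-7.308575 - (22.353607)) = 2.505315; f(x_3) = -2.275132
x_4 = 2.505315 - (-2.275132)·(2.505315 - 2.202987)/(-2.275132 - (-7.308575)) = 2.641968; f(x_4) = 0.440930

2.64197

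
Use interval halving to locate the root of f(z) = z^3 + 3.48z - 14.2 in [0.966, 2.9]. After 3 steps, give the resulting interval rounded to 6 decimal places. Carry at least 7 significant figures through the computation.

[1.933000, 2.174750]

f(0.966000) = -9.936891, f(2.900000) = 20.281000 (opposite signs)
step 1: m = 1.933000, f(m) = -0.250527 < 0 → root in [1.933000, 2.900000]
step 2: m = 2.416500, f(m) = 8.320505 > 0 → root in [1.933000, 2.416500]
step 3: m = 2.174750, f(m) = 3.653692 > 0 → root in [1.933000, 2.174750]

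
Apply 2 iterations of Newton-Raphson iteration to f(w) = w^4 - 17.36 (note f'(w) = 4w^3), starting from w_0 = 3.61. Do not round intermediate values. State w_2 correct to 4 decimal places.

2.2976

w_0 = 3.610000: f = 152.475630, f' = 188.183524 → w_1 = 3.610000 - (152.475630)/(188.183524) = 2.799750
w_1 = 2.799750: f = 44.083684, f' = 87.784517 → w_2 = 2.799750 - (44.083684)/(87.784517) = 2.297570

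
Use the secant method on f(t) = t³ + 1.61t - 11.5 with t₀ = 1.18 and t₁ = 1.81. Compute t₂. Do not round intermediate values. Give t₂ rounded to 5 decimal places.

f(t_0) = -7.957168, f(t_1) = -2.656159
t_2 = 1.810000 - (-2.656159)·(1.810000 - 1.180000)/(-2.656159 - (-7.957168)) = 2.125672; f(t_2) = 1.527142

2.12567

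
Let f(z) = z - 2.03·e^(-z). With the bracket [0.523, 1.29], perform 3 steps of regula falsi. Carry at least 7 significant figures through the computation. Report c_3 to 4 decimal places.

0.8597

False-position update: c = (a·f(b) − b·f(a))/(f(b) − f(a)); replace the endpoint whose sign matches f(c).
f(0.523000) = -0.680262, f(1.290000) = 0.731200
step 1: c = 0.892660, f(c) = 0.061243 > 0 → new bracket [0.523000, 0.892660]
step 2: c = 0.862129, f(c) = 0.004936 > 0 → new bracket [0.523000, 0.862129]
step 3: c = 0.859686, f(c) = 0.000396 > 0 → new bracket [0.523000, 0.859686]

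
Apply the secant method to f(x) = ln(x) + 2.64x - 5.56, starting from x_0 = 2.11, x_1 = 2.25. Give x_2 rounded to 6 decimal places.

1.865689

f(x_0) = 0.757088, f(x_1) = 1.190930
x_2 = 2.250000 - (1.190930)·(2.250000 - 2.110000)/(1.190930 - (0.757088)) = 1.865689; f(x_2) = -0.010950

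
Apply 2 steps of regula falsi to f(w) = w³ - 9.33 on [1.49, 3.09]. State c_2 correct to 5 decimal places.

2.01351

f(1.490000) = -6.022051, f(3.090000) = 20.173629
step 1: c = 1.857819, f(c) = -2.917749 < 0 → new bracket [1.857819, 3.090000]
step 2: c = 2.013514, f(c) = -1.166738 < 0 → new bracket [2.013514, 3.090000]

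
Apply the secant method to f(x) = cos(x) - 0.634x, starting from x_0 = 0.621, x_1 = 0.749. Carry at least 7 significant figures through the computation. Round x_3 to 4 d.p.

f(x_0) = 0.419583, f(x_1) = 0.257504
x_2 = 0.749000 - (0.257504)·(0.749000 - 0.621000)/(0.257504 - (0.419583)) = 0.952361; f(x_2) = -0.024036
x_3 = 0.952361 - (-0.024036)·(0.952361 - 0.749000)/(-0.024036 - (0.257504)) = 0.934999; f(x_3) = 0.001029

0.9350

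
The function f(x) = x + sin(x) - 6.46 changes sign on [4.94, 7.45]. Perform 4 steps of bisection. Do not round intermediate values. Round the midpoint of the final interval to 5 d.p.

f(4.940000) = -2.494208, f(7.450000) = 1.909503 (opposite signs)
step 1: m = 6.195000, f(m) = -0.353071 < 0 → root in [6.195000, 7.450000]
step 2: m = 6.822500, f(m) = 0.876048 > 0 → root in [6.195000, 6.822500]
step 3: m = 6.508750, f(m) = 0.272407 > 0 → root in [6.195000, 6.508750]
step 4: m = 6.351875, f(m) = -0.039489 < 0 → root in [6.351875, 6.508750]
Midpoint of [6.351875, 6.508750] = 6.430312

6.43031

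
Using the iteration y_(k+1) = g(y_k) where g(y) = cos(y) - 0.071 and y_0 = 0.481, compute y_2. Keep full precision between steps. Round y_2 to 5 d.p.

y_1 = g(0.481000) = 0.815533
y_2 = g(0.815533) = 0.614481

0.61448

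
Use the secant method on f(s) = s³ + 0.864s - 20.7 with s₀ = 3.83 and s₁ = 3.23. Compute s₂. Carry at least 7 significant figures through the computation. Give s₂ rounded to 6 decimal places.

2.818150

Secant update: s_(k+1) = s_k − f(s_k)·(s_k − s_(k-1))/(f(s_k) − f(s_(k-1))).
f(s_0) = 38.791007, f(s_1) = 15.788987
s_2 = 3.230000 - (15.788987)·(3.230000 - 3.830000)/(15.788987 - (38.791007)) = 2.818150; f(s_2) = 4.116532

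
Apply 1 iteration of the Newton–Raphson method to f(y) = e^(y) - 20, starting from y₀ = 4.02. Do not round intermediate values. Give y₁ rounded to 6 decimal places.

3.379059

f'(y) = e^(y)
y_0 = 4.020000: f = 35.701106, f' = 55.701106 → y_1 = 4.020000 - (35.701106)/(55.701106) = 3.379059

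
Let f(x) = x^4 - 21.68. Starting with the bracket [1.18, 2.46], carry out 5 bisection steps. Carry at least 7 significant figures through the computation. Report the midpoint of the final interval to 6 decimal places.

f(1.180000) = -19.741222, f(2.460000) = 14.941863 (opposite signs)
step 1: m = 1.820000, f(m) = -10.708006 < 0 → root in [1.820000, 2.460000]
step 2: m = 2.140000, f(m) = -0.707264 < 0 → root in [2.140000, 2.460000]
step 3: m = 2.300000, f(m) = 6.304100 > 0 → root in [2.140000, 2.300000]
step 4: m = 2.220000, f(m) = 2.609127 > 0 → root in [2.140000, 2.220000]
step 5: m = 2.180000, f(m) = 0.905306 > 0 → root in [2.140000, 2.180000]
Midpoint of [2.140000, 2.180000] = 2.160000

2.160000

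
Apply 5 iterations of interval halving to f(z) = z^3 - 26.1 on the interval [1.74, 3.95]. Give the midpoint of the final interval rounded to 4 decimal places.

2.9486

f(1.740000) = -20.831976, f(3.950000) = 35.529875 (opposite signs)
step 1: m = 2.845000, f(m) = -3.072499 < 0 → root in [2.845000, 3.950000]
step 2: m = 3.397500, f(m) = 13.117364 > 0 → root in [2.845000, 3.397500]
step 3: m = 3.121250, f(m) = 4.307847 > 0 → root in [2.845000, 3.121250]
step 4: m = 2.983125, f(m) = 0.446933 > 0 → root in [2.845000, 2.983125]
step 5: m = 2.914062, f(m) = -1.354480 < 0 → root in [2.914062, 2.983125]
Midpoint of [2.914062, 2.983125] = 2.948594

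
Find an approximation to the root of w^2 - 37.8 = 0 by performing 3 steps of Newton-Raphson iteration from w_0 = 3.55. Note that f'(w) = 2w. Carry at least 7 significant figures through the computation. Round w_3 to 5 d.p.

6.14850

w_0 = 3.550000: f = -25.197500, f' = 7.100000 → w_1 = 3.550000 - (-25.197500)/(7.100000) = 7.098944
w_1 = 7.098944: f = 12.595001, f' = 14.197887 → w_2 = 7.098944 - (12.595001)/(14.197887) = 6.211840
w_2 = 6.211840: f = 0.786953, f' = 12.423680 → w_3 = 6.211840 - (0.786953)/(12.423680) = 6.148497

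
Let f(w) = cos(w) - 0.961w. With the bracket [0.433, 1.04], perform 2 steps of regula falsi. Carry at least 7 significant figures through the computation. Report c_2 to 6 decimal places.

0.755531

f(0.433000) = 0.491598, f(1.040000) = -0.493220
step 1: c = 0.736000, f(c) = 0.033863 > 0 → new bracket [0.736000, 1.040000]
step 2: c = 0.755531, f(c) = 0.001842 > 0 → new bracket [0.755531, 1.040000]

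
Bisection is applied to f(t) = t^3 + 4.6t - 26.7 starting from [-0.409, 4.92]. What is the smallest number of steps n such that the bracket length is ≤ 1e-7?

Initial width b − a = 4.92 − -0.409 = 5.329000.
After n steps the width is (b−a)/2^n; need (b−a)/2^n ≤ 1e-7.
So n ≥ log₂(5.329000/1e-7) = log₂(53290000.0000) ≈ 25.6674.
Hence n = 26.

26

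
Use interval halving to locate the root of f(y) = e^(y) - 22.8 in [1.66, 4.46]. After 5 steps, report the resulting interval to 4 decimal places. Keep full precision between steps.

f(1.660000) = -17.540689, f(4.460000) = 63.687509 (opposite signs)
step 1: m = 3.060000, f(m) = -1.472443 < 0 → root in [3.060000, 4.460000]
step 2: m = 3.760000, f(m) = 20.148426 > 0 → root in [3.060000, 3.760000]
step 3: m = 3.410000, f(m) = 7.465244 > 0 → root in [3.060000, 3.410000]
step 4: m = 3.235000, f(m) = 2.606372 > 0 → root in [3.060000, 3.235000]
step 5: m = 3.147500, f(m) = 0.477797 > 0 → root in [3.060000, 3.147500]

[3.0600, 3.1475]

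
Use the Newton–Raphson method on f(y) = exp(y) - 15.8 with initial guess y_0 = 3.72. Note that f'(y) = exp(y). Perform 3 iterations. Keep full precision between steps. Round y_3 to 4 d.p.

2.7614

Newton update: y ← y − f(y)/f'(y).
y_0 = 3.720000: f = 25.464394, f' = 41.264394 → y_1 = 3.720000 - (25.464394)/(41.264394) = 3.102897
y_1 = 3.102897: f = 6.462345, f' = 22.262345 → y_2 = 3.102897 - (6.462345)/(22.262345) = 2.812615
y_2 = 2.812615: f = 0.853415, f' = 16.653415 → y_3 = 2.812615 - (0.853415)/(16.653415) = 2.761370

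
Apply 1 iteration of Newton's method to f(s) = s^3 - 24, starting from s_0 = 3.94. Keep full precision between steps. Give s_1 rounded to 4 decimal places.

3.1420

f'(s) = 3s^2
s_0 = 3.940000: f = 37.162984, f' = 46.570800 → s_1 = 3.940000 - (37.162984)/(46.570800) = 3.142011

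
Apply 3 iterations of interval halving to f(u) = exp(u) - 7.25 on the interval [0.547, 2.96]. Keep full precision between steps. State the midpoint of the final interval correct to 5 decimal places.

f(0.547000) = -5.521939, f(2.960000) = 12.047972 (opposite signs)
step 1: m = 1.753500, f(m) = -1.475221 < 0 → root in [1.753500, 2.960000]
step 2: m = 2.356750, f(m) = 3.306587 > 0 → root in [1.753500, 2.356750]
step 3: m = 2.055125, f(m) = 0.557814 > 0 → root in [1.753500, 2.055125]
Midpoint of [1.753500, 2.055125] = 1.904313

1.90431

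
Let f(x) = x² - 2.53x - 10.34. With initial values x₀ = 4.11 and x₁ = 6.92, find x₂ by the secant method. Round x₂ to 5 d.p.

f(x_0) = -3.846200, f(x_1) = 20.038800
x_2 = 6.920000 - (20.038800)·(6.920000 - 4.110000)/(20.038800 - (-3.846200)) = 4.562494; f(x_2) = -1.066758

4.56249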